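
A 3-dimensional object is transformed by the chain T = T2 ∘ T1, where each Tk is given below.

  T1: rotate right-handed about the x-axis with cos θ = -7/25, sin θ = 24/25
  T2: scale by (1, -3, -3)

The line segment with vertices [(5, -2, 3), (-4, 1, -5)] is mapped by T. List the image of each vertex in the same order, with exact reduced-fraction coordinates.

image vertices: (5, 174/25, 207/25), (-4, -339/25, -177/25)

T1 rotate right-handed about the x-axis with cos θ = -7/25, sin θ = 24/25: (5, -2, 3) → (5, -58/25, -69/25); (-4, 1, -5) → (-4, 113/25, 59/25)
T2 scale by (1, -3, -3): (5, -58/25, -69/25) → (5, 174/25, 207/25); (-4, 113/25, 59/25) → (-4, -339/25, -177/25)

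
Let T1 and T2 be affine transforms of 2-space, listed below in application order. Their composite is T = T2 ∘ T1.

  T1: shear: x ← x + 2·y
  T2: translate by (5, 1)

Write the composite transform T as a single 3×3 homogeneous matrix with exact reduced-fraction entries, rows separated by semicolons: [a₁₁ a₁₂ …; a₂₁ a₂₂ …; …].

T1 = [1 2 0; 0 1 0; 0 0 1]
T2·T1 = [1 2 5; 0 1 1; 0 0 1]

T = [1 2 5; 0 1 1; 0 0 1]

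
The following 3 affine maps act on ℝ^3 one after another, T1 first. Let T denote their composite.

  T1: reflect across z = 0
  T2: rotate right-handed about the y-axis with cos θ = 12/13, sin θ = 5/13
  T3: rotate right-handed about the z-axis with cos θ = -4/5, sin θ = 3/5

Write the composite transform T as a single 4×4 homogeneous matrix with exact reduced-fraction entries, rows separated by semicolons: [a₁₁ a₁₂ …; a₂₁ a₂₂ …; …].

T = [-48/65 -3/5 4/13 0; 36/65 -4/5 -3/13 0; -5/13 0 -12/13 0; 0 0 0 1]

T1 = [1 0 0 0; 0 1 0 0; 0 0 -1 0; 0 0 0 1]
T2·T1 = [12/13 0 -5/13 0; 0 1 0 0; -5/13 0 -12/13 0; 0 0 0 1]
T3·…·T1 = [-48/65 -3/5 4/13 0; 36/65 -4/5 -3/13 0; -5/13 0 -12/13 0; 0 0 0 1]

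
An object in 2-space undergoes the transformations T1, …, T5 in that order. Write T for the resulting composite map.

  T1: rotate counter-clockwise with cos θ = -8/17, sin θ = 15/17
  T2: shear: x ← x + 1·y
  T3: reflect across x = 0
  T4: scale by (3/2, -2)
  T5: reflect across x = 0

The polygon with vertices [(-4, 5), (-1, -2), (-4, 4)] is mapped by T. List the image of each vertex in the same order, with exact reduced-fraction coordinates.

image vertices: (-429/34, 200/17), (117/34, -2/17), (-180/17, 184/17)

T1 rotate counter-clockwise with cos θ = -8/17, sin θ = 15/17: (-4, 5) → (-43/17, -100/17); (-1, -2) → (38/17, 1/17); (-4, 4) → (-28/17, -92/17)
T2 shear: x ← x + 1·y: (-43/17, -100/17) → (-143/17, -100/17); (38/17, 1/17) → (39/17, 1/17); (-28/17, -92/17) → (-120/17, -92/17)
T3 reflect across x = 0: (-143/17, -100/17) → (143/17, -100/17); (39/17, 1/17) → (-39/17, 1/17); (-120/17, -92/17) → (120/17, -92/17)
T4 scale by (3/2, -2): (143/17, -100/17) → (429/34, 200/17); (-39/17, 1/17) → (-117/34, -2/17); (120/17, -92/17) → (180/17, 184/17)
T5 reflect across x = 0: (429/34, 200/17) → (-429/34, 200/17); (-117/34, -2/17) → (117/34, -2/17); (180/17, 184/17) → (-180/17, 184/17)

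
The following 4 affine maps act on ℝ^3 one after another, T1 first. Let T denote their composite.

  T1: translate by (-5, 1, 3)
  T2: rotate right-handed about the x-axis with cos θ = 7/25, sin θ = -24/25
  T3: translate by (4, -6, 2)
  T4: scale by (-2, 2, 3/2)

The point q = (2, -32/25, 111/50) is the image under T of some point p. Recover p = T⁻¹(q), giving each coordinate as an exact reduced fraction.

p = (0, 1, 2)

T1 = [1 0 0 -5; 0 1 0 1; 0 0 1 3; 0 0 0 1]
T2·T1 = [1 0 0 -5; 0 7/25 24/25 79/25; 0 -24/25 7/25 -3/25; 0 0 0 1]
T3·…·T1 = [1 0 0 -1; 0 7/25 24/25 -71/25; 0 -24/25 7/25 47/25; 0 0 0 1]
T4·…·T1 = [-2 0 0 2; 0 14/25 48/25 -142/25; 0 -36/25 21/50 141/50; 0 0 0 1]
det M = -6; M⁻¹ = [-1/2 0 0 1; 0 7/50 -16/25 13/5; 0 12/25 14/75 11/5; 0 0 0 1]
M⁻¹ · (2, -32/25, 111/50)ᵀ = (0, 1, 2)ᵀ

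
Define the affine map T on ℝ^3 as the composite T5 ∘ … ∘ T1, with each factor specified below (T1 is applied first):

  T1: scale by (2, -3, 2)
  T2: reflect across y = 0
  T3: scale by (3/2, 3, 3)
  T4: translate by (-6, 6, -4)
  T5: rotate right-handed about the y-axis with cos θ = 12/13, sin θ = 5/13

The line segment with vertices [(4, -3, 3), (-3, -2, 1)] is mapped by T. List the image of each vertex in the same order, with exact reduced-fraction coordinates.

T1 scale by (2, -3, 2): (4, -3, 3) → (8, 9, 6); (-3, -2, 1) → (-6, 6, 2)
T2 reflect across y = 0: (8, 9, 6) → (8, -9, 6); (-6, 6, 2) → (-6, -6, 2)
T3 scale by (3/2, 3, 3): (8, -9, 6) → (12, -27, 18); (-6, -6, 2) → (-9, -18, 6)
T4 translate by (-6, 6, -4): (12, -27, 18) → (6, -21, 14); (-9, -18, 6) → (-15, -12, 2)
T5 rotate right-handed about the y-axis with cos θ = 12/13, sin θ = 5/13: (6, -21, 14) → (142/13, -21, 138/13); (-15, -12, 2) → (-170/13, -12, 99/13)

image vertices: (142/13, -21, 138/13), (-170/13, -12, 99/13)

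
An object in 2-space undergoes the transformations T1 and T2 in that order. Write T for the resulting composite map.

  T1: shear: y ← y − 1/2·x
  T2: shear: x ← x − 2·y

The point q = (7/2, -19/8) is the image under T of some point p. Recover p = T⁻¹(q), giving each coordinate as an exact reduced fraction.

T1 = [1 0 0; -1/2 1 0; 0 0 1]
T2·T1 = [2 -2 0; -1/2 1 0; 0 0 1]
det M = 1; M⁻¹ = [1 2 0; 1/2 2 0; 0 0 1]
M⁻¹ · (7/2, -19/8)ᵀ = (-5/4, -3)ᵀ

p = (-5/4, -3)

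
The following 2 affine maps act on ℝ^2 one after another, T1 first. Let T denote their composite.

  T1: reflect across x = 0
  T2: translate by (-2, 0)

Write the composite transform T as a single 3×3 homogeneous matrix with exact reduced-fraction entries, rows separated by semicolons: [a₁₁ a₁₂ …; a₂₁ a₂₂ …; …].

T1 = [-1 0 0; 0 1 0; 0 0 1]
T2·T1 = [-1 0 -2; 0 1 0; 0 0 1]

T = [-1 0 -2; 0 1 0; 0 0 1]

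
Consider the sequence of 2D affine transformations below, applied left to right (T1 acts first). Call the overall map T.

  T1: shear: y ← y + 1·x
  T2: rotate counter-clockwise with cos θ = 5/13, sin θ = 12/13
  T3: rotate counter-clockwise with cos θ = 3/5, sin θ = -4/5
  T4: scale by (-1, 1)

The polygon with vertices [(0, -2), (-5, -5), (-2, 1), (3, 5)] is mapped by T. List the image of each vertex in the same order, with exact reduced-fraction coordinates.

image vertices: (-32/65, -126/65), (31/13, -142/13), (22/13, -19/13), (-61/65, 552/65)

T1 shear: y ← y + 1·x: (0, -2) → (0, -2); (-5, -5) → (-5, -10); (-2, 1) → (-2, -1); (3, 5) → (3, 8)
T2 rotate counter-clockwise with cos θ = 5/13, sin θ = 12/13: (0, -2) → (24/13, -10/13); (-5, -10) → (95/13, -110/13); (-2, -1) → (2/13, -29/13); (3, 8) → (-81/13, 76/13)
T3 rotate counter-clockwise with cos θ = 3/5, sin θ = -4/5: (24/13, -10/13) → (32/65, -126/65); (95/13, -110/13) → (-31/13, -142/13); (2/13, -29/13) → (-22/13, -19/13); (-81/13, 76/13) → (61/65, 552/65)
T4 scale by (-1, 1): (32/65, -126/65) → (-32/65, -126/65); (-31/13, -142/13) → (31/13, -142/13); (-22/13, -19/13) → (22/13, -19/13); (61/65, 552/65) → (-61/65, 552/65)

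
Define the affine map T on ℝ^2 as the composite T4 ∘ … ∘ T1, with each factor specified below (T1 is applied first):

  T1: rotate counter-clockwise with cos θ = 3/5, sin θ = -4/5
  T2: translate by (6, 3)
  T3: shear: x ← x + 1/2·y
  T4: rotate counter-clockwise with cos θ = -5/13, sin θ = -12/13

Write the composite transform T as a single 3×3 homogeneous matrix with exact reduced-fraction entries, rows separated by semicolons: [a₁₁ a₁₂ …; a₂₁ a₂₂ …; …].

T = [-53/65 17/130 -3/26; 8/65 -81/65 -105/13; 0 0 1]

T1 = [3/5 4/5 0; -4/5 3/5 0; 0 0 1]
T2·T1 = [3/5 4/5 6; -4/5 3/5 3; 0 0 1]
T3·…·T1 = [1/5 11/10 15/2; -4/5 3/5 3; 0 0 1]
T4·…·T1 = [-53/65 17/130 -3/26; 8/65 -81/65 -105/13; 0 0 1]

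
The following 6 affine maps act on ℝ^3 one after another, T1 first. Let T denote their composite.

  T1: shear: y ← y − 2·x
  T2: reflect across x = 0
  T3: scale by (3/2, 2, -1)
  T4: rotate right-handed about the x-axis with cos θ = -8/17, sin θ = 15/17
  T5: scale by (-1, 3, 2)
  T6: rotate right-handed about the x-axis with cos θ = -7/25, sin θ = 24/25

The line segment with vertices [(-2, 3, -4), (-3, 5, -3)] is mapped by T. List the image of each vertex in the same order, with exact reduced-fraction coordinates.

image vertices: (-3, -4932/425, -14876/425), (-9/2, -591/25, -1188/25)

T1 shear: y ← y − 2·x: (-2, 3, -4) → (-2, 7, -4); (-3, 5, -3) → (-3, 11, -3)
T2 reflect across x = 0: (-2, 7, -4) → (2, 7, -4); (-3, 11, -3) → (3, 11, -3)
T3 scale by (3/2, 2, -1): (2, 7, -4) → (3, 14, 4); (3, 11, -3) → (9/2, 22, 3)
T4 rotate right-handed about the x-axis with cos θ = -8/17, sin θ = 15/17: (3, 14, 4) → (3, -172/17, 178/17); (9/2, 22, 3) → (9/2, -13, 18)
T5 scale by (-1, 3, 2): (3, -172/17, 178/17) → (-3, -516/17, 356/17); (9/2, -13, 18) → (-9/2, -39, 36)
T6 rotate right-handed about the x-axis with cos θ = -7/25, sin θ = 24/25: (-3, -516/17, 356/17) → (-3, -4932/425, -14876/425); (-9/2, -39, 36) → (-9/2, -591/25, -1188/25)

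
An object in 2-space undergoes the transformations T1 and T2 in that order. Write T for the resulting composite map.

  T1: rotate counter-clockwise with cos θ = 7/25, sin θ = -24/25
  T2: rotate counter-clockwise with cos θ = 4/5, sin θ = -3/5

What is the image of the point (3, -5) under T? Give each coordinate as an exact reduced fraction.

T1 rotate counter-clockwise with cos θ = 7/25, sin θ = -24/25: (3, -5) → (-99/25, -107/25)
T2 rotate counter-clockwise with cos θ = 4/5, sin θ = -3/5: (-99/25, -107/25) → (-717/125, -131/125)

T(p) = (-717/125, -131/125)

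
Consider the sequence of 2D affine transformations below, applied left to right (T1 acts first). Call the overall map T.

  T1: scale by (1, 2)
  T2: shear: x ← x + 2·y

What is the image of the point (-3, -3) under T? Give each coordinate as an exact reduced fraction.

T(p) = (-15, -6)

T1 scale by (1, 2): (-3, -3) → (-3, -6)
T2 shear: x ← x + 2·y: (-3, -6) → (-15, -6)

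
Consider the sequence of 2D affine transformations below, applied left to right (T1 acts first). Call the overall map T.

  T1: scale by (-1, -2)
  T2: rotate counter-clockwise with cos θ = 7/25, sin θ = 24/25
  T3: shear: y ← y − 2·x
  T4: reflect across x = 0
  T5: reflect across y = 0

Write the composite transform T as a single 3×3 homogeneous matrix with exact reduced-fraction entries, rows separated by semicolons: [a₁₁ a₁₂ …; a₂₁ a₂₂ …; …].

T = [7/25 -48/25 0; 2/5 22/5 0; 0 0 1]

T1 = [-1 0 0; 0 -2 0; 0 0 1]
T2·T1 = [-7/25 48/25 0; -24/25 -14/25 0; 0 0 1]
T3·…·T1 = [-7/25 48/25 0; -2/5 -22/5 0; 0 0 1]
T4·…·T1 = [7/25 -48/25 0; -2/5 -22/5 0; 0 0 1]
T5·…·T1 = [7/25 -48/25 0; 2/5 22/5 0; 0 0 1]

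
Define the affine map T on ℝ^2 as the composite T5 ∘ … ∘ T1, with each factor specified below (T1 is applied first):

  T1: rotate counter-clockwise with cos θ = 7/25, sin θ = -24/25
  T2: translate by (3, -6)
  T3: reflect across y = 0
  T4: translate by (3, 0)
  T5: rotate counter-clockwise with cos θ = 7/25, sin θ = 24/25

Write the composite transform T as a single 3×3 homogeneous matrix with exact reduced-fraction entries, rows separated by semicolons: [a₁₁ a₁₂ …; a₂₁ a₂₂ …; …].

T = [-527/625 336/625 -102/25; 336/625 527/625 186/25; 0 0 1]

T1 = [7/25 24/25 0; -24/25 7/25 0; 0 0 1]
T2·T1 = [7/25 24/25 3; -24/25 7/25 -6; 0 0 1]
T3·…·T1 = [7/25 24/25 3; 24/25 -7/25 6; 0 0 1]
T4·…·T1 = [7/25 24/25 6; 24/25 -7/25 6; 0 0 1]
T5·…·T1 = [-527/625 336/625 -102/25; 336/625 527/625 186/25; 0 0 1]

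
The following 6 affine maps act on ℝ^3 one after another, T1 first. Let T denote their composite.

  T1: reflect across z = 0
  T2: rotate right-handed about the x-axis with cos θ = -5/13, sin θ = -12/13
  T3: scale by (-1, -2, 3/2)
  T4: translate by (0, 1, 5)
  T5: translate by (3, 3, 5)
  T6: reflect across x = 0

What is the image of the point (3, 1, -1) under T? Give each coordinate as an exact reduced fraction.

T1 reflect across z = 0: (3, 1, -1) → (3, 1, 1)
T2 rotate right-handed about the x-axis with cos θ = -5/13, sin θ = -12/13: (3, 1, 1) → (3, 7/13, -17/13)
T3 scale by (-1, -2, 3/2): (3, 7/13, -17/13) → (-3, -14/13, -51/26)
T4 translate by (0, 1, 5): (-3, -14/13, -51/26) → (-3, -1/13, 79/26)
T5 translate by (3, 3, 5): (-3, -1/13, 79/26) → (0, 38/13, 209/26)
T6 reflect across x = 0: (0, 38/13, 209/26) → (0, 38/13, 209/26)

T(p) = (0, 38/13, 209/26)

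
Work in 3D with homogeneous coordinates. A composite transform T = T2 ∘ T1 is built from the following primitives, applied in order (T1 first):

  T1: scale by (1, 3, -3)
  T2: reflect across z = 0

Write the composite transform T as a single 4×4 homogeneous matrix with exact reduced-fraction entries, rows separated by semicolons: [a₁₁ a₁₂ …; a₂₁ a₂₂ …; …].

T1 = [1 0 0 0; 0 3 0 0; 0 0 -3 0; 0 0 0 1]
T2·T1 = [1 0 0 0; 0 3 0 0; 0 0 3 0; 0 0 0 1]

T = [1 0 0 0; 0 3 0 0; 0 0 3 0; 0 0 0 1]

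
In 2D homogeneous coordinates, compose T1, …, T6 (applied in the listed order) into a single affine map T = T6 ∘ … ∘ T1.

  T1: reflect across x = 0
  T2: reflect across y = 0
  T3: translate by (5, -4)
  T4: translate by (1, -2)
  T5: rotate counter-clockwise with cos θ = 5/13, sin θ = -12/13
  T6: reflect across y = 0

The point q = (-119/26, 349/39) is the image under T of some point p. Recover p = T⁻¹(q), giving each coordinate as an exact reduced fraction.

p = (-1/2, 5/3)

T1 = [-1 0 0; 0 1 0; 0 0 1]
T2·T1 = [-1 0 0; 0 -1 0; 0 0 1]
T3·…·T1 = [-1 0 5; 0 -1 -4; 0 0 1]
T4·…·T1 = [-1 0 6; 0 -1 -6; 0 0 1]
T5·…·T1 = [-5/13 -12/13 -42/13; 12/13 -5/13 -102/13; 0 0 1]
T6·…·T1 = [-5/13 -12/13 -42/13; -12/13 5/13 102/13; 0 0 1]
det M = -1; M⁻¹ = [-5/13 -12/13 6; -12/13 5/13 -6; 0 0 1]
M⁻¹ · (-119/26, 349/39)ᵀ = (-1/2, 5/3)ᵀ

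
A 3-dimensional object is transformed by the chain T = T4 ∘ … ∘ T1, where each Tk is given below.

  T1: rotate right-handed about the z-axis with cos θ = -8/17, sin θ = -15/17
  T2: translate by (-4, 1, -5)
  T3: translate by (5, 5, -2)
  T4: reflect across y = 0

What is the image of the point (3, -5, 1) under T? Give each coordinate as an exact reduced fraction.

T1 rotate right-handed about the z-axis with cos θ = -8/17, sin θ = -15/17: (3, -5, 1) → (-99/17, -5/17, 1)
T2 translate by (-4, 1, -5): (-99/17, -5/17, 1) → (-167/17, 12/17, -4)
T3 translate by (5, 5, -2): (-167/17, 12/17, -4) → (-82/17, 97/17, -6)
T4 reflect across y = 0: (-82/17, 97/17, -6) → (-82/17, -97/17, -6)

T(p) = (-82/17, -97/17, -6)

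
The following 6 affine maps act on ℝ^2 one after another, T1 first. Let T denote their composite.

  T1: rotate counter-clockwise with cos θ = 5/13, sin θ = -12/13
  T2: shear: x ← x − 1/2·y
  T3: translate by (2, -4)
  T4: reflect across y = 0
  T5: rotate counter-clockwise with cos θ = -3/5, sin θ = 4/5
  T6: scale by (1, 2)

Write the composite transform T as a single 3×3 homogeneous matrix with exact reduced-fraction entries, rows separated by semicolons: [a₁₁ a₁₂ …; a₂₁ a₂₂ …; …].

T1 = [5/13 12/13 0; -12/13 5/13 0; 0 0 1]
T2·T1 = [11/13 19/26 0; -12/13 5/13 0; 0 0 1]
T3·…·T1 = [11/13 19/26 2; -12/13 5/13 -4; 0 0 1]
T4·…·T1 = [11/13 19/26 2; 12/13 -5/13 4; 0 0 1]
T5·…·T1 = [-81/65 -17/130 -22/5; 8/65 53/65 -4/5; 0 0 1]
T6·…·T1 = [-81/65 -17/130 -22/5; 16/65 106/65 -8/5; 0 0 1]

T = [-81/65 -17/130 -22/5; 16/65 106/65 -8/5; 0 0 1]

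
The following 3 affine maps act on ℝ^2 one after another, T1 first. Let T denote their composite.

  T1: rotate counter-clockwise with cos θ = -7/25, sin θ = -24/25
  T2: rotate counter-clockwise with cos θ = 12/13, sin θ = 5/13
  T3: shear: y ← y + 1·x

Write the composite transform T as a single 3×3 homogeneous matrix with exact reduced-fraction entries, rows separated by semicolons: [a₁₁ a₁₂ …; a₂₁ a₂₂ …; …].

T1 = [-7/25 24/25 0; -24/25 -7/25 0; 0 0 1]
T2·T1 = [36/325 323/325 0; -323/325 36/325 0; 0 0 1]
T3·…·T1 = [36/325 323/325 0; -287/325 359/325 0; 0 0 1]

T = [36/325 323/325 0; -287/325 359/325 0; 0 0 1]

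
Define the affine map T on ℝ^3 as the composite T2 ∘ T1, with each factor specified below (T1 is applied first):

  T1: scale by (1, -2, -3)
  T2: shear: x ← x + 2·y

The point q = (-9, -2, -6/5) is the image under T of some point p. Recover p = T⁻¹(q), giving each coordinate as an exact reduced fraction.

p = (-5, 1, 2/5)

T1 = [1 0 0 0; 0 -2 0 0; 0 0 -3 0; 0 0 0 1]
T2·T1 = [1 -4 0 0; 0 -2 0 0; 0 0 -3 0; 0 0 0 1]
det M = 6; M⁻¹ = [1 -2 0 0; 0 -1/2 0 0; 0 0 -1/3 0; 0 0 0 1]
M⁻¹ · (-9, -2, -6/5)ᵀ = (-5, 1, 2/5)ᵀ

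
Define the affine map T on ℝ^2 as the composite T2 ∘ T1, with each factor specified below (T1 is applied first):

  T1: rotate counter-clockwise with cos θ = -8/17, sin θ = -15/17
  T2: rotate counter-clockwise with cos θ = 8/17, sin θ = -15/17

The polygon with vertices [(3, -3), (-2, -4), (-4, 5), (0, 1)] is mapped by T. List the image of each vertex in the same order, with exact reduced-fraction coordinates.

image vertices: (-3, 3), (2, 4), (4, -5), (0, -1)

T1 rotate counter-clockwise with cos θ = -8/17, sin θ = -15/17: (3, -3) → (-69/17, -21/17); (-2, -4) → (-44/17, 62/17); (-4, 5) → (107/17, 20/17); (0, 1) → (15/17, -8/17)
T2 rotate counter-clockwise with cos θ = 8/17, sin θ = -15/17: (-69/17, -21/17) → (-3, 3); (-44/17, 62/17) → (2, 4); (107/17, 20/17) → (4, -5); (15/17, -8/17) → (0, -1)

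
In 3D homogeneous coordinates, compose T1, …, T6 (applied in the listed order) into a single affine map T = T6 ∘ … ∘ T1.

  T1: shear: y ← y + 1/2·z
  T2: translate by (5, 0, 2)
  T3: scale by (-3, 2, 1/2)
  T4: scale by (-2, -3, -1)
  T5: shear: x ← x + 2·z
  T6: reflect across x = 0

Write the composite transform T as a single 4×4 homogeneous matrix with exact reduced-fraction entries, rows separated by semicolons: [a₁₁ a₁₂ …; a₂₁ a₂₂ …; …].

T = [-6 0 1 -28; 0 -6 -3 0; 0 0 -1/2 -1; 0 0 0 1]

T1 = [1 0 0 0; 0 1 1/2 0; 0 0 1 0; 0 0 0 1]
T2·T1 = [1 0 0 5; 0 1 1/2 0; 0 0 1 2; 0 0 0 1]
T3·…·T1 = [-3 0 0 -15; 0 2 1 0; 0 0 1/2 1; 0 0 0 1]
T4·…·T1 = [6 0 0 30; 0 -6 -3 0; 0 0 -1/2 -1; 0 0 0 1]
T5·…·T1 = [6 0 -1 28; 0 -6 -3 0; 0 0 -1/2 -1; 0 0 0 1]
T6·…·T1 = [-6 0 1 -28; 0 -6 -3 0; 0 0 -1/2 -1; 0 0 0 1]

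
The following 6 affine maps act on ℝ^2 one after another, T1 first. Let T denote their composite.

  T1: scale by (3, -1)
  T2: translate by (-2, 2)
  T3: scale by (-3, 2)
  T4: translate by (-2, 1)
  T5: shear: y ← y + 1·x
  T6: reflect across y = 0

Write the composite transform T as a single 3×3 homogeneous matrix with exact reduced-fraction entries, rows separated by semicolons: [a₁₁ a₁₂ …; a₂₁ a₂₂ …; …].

T1 = [3 0 0; 0 -1 0; 0 0 1]
T2·T1 = [3 0 -2; 0 -1 2; 0 0 1]
T3·…·T1 = [-9 0 6; 0 -2 4; 0 0 1]
T4·…·T1 = [-9 0 4; 0 -2 5; 0 0 1]
T5·…·T1 = [-9 0 4; -9 -2 9; 0 0 1]
T6·…·T1 = [-9 0 4; 9 2 -9; 0 0 1]

T = [-9 0 4; 9 2 -9; 0 0 1]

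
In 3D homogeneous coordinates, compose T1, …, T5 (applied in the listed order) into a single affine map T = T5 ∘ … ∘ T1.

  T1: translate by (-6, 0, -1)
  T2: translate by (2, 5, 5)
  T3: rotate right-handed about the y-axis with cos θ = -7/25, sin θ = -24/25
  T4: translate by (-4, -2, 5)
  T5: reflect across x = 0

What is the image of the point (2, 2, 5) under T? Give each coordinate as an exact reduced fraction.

T1 translate by (-6, 0, -1): (2, 2, 5) → (-4, 2, 4)
T2 translate by (2, 5, 5): (-4, 2, 4) → (-2, 7, 9)
T3 rotate right-handed about the y-axis with cos θ = -7/25, sin θ = -24/25: (-2, 7, 9) → (-202/25, 7, -111/25)
T4 translate by (-4, -2, 5): (-202/25, 7, -111/25) → (-302/25, 5, 14/25)
T5 reflect across x = 0: (-302/25, 5, 14/25) → (302/25, 5, 14/25)

T(p) = (302/25, 5, 14/25)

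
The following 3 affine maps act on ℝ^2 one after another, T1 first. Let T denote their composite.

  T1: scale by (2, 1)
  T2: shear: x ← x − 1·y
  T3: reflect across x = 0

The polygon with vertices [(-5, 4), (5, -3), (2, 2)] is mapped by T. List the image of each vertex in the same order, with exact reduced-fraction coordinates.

T1 scale by (2, 1): (-5, 4) → (-10, 4); (5, -3) → (10, -3); (2, 2) → (4, 2)
T2 shear: x ← x − 1·y: (-10, 4) → (-14, 4); (10, -3) → (13, -3); (4, 2) → (2, 2)
T3 reflect across x = 0: (-14, 4) → (14, 4); (13, -3) → (-13, -3); (2, 2) → (-2, 2)

image vertices: (14, 4), (-13, -3), (-2, 2)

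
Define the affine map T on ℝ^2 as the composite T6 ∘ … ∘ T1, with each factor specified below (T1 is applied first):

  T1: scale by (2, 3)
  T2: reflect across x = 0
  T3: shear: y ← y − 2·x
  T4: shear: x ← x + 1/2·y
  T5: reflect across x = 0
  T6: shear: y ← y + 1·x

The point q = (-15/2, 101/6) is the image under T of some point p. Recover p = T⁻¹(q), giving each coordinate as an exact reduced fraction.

p = (7/3, 5)

T1 = [2 0 0; 0 3 0; 0 0 1]
T2·T1 = [-2 0 0; 0 3 0; 0 0 1]
T3·…·T1 = [-2 0 0; 4 3 0; 0 0 1]
T4·…·T1 = [0 3/2 0; 4 3 0; 0 0 1]
T5·…·T1 = [0 -3/2 0; 4 3 0; 0 0 1]
T6·…·T1 = [0 -3/2 0; 4 3/2 0; 0 0 1]
det M = 6; M⁻¹ = [1/4 1/4 0; -2/3 0 0; 0 0 1]
M⁻¹ · (-15/2, 101/6)ᵀ = (7/3, 5)ᵀ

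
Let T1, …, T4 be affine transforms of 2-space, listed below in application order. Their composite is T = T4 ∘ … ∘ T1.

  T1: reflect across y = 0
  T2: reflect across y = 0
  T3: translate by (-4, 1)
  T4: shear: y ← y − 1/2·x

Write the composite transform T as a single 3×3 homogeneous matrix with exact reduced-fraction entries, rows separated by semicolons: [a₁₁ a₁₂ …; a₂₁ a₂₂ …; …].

T1 = [1 0 0; 0 -1 0; 0 0 1]
T2·T1 = [1 0 0; 0 1 0; 0 0 1]
T3·…·T1 = [1 0 -4; 0 1 1; 0 0 1]
T4·…·T1 = [1 0 -4; -1/2 1 3; 0 0 1]

T = [1 0 -4; -1/2 1 3; 0 0 1]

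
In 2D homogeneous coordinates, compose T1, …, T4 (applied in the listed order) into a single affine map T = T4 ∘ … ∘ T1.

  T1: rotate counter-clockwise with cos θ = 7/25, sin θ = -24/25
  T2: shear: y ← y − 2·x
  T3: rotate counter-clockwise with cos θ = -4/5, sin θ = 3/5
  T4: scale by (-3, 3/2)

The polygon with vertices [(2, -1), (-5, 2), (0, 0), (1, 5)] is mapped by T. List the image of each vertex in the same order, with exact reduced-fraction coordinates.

image vertices: (-87/25, 33/25), (1128/125, -1179/250), (0, 0), (-663/125, 4059/250)

T1 rotate counter-clockwise with cos θ = 7/25, sin θ = -24/25: (2, -1) → (-2/5, -11/5); (-5, 2) → (13/25, 134/25); (0, 0) → (0, 0); (1, 5) → (127/25, 11/25)
T2 shear: y ← y − 2·x: (-2/5, -11/5) → (-2/5, -7/5); (13/25, 134/25) → (13/25, 108/25); (0, 0) → (0, 0); (127/25, 11/25) → (127/25, -243/25)
T3 rotate counter-clockwise with cos θ = -4/5, sin θ = 3/5: (-2/5, -7/5) → (29/25, 22/25); (13/25, 108/25) → (-376/125, -393/125); (0, 0) → (0, 0); (127/25, -243/25) → (221/125, 1353/125)
T4 scale by (-3, 3/2): (29/25, 22/25) → (-87/25, 33/25); (-376/125, -393/125) → (1128/125, -1179/250); (0, 0) → (0, 0); (221/125, 1353/125) → (-663/125, 4059/250)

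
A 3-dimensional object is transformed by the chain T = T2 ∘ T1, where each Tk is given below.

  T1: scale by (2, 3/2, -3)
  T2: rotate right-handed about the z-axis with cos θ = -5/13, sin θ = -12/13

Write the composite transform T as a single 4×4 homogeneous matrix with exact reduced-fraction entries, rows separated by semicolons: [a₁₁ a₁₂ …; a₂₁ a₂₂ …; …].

T = [-10/13 18/13 0 0; -24/13 -15/26 0 0; 0 0 -3 0; 0 0 0 1]

T1 = [2 0 0 0; 0 3/2 0 0; 0 0 -3 0; 0 0 0 1]
T2·T1 = [-10/13 18/13 0 0; -24/13 -15/26 0 0; 0 0 -3 0; 0 0 0 1]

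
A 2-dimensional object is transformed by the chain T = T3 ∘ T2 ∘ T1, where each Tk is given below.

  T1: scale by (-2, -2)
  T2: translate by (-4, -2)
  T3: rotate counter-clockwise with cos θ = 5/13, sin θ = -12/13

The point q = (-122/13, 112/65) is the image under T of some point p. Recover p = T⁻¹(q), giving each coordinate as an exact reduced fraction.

T1 = [-2 0 0; 0 -2 0; 0 0 1]
T2·T1 = [-2 0 -4; 0 -2 -2; 0 0 1]
T3·…·T1 = [-10/13 -24/13 -44/13; 24/13 -10/13 38/13; 0 0 1]
det M = 4; M⁻¹ = [-5/26 6/13 -2; -6/13 -5/26 -1; 0 0 1]
M⁻¹ · (-122/13, 112/65)ᵀ = (3/5, 3)ᵀ

p = (3/5, 3)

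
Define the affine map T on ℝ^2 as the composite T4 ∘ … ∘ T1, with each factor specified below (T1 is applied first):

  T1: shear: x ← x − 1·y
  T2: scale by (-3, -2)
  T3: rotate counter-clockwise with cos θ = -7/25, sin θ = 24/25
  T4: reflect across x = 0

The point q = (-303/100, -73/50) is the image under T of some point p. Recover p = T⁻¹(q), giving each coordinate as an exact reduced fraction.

T1 = [1 -1 0; 0 1 0; 0 0 1]
T2·T1 = [-3 3 0; 0 -2 0; 0 0 1]
T3·…·T1 = [21/25 27/25 0; -72/25 86/25 0; 0 0 1]
T4·…·T1 = [-21/25 -27/25 0; -72/25 86/25 0; 0 0 1]
det M = -6; M⁻¹ = [-43/75 -9/50 0; -12/25 7/50 0; 0 0 1]
M⁻¹ · (-303/100, -73/50)ᵀ = (2, 5/4)ᵀ

p = (2, 5/4)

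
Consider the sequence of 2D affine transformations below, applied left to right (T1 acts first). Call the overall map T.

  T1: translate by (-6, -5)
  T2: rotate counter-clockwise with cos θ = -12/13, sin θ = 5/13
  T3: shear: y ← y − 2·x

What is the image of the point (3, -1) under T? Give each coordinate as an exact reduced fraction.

T(p) = (66/13, -75/13)

T1 translate by (-6, -5): (3, -1) → (-3, -6)
T2 rotate counter-clockwise with cos θ = -12/13, sin θ = 5/13: (-3, -6) → (66/13, 57/13)
T3 shear: y ← y − 2·x: (66/13, 57/13) → (66/13, -75/13)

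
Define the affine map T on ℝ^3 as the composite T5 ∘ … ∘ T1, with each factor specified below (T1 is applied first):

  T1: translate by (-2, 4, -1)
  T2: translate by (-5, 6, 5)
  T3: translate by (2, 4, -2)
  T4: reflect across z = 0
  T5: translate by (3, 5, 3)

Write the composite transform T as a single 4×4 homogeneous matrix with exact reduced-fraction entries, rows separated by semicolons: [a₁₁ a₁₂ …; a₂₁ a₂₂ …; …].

T1 = [1 0 0 -2; 0 1 0 4; 0 0 1 -1; 0 0 0 1]
T2·T1 = [1 0 0 -7; 0 1 0 10; 0 0 1 4; 0 0 0 1]
T3·…·T1 = [1 0 0 -5; 0 1 0 14; 0 0 1 2; 0 0 0 1]
T4·…·T1 = [1 0 0 -5; 0 1 0 14; 0 0 -1 -2; 0 0 0 1]
T5·…·T1 = [1 0 0 -2; 0 1 0 19; 0 0 -1 1; 0 0 0 1]

T = [1 0 0 -2; 0 1 0 19; 0 0 -1 1; 0 0 0 1]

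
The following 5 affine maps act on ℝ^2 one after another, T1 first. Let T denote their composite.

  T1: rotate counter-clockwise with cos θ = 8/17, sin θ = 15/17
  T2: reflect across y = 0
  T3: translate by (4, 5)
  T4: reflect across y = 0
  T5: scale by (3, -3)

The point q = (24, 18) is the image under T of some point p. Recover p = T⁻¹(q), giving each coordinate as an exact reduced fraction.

p = (1, -4)

T1 = [8/17 -15/17 0; 15/17 8/17 0; 0 0 1]
T2·T1 = [8/17 -15/17 0; -15/17 -8/17 0; 0 0 1]
T3·…·T1 = [8/17 -15/17 4; -15/17 -8/17 5; 0 0 1]
T4·…·T1 = [8/17 -15/17 4; 15/17 8/17 -5; 0 0 1]
T5·…·T1 = [24/17 -45/17 12; -45/17 -24/17 15; 0 0 1]
det M = -9; M⁻¹ = [8/51 -5/17 43/17; -5/17 -8/51 100/17; 0 0 1]
M⁻¹ · (24, 18)ᵀ = (1, -4)ᵀ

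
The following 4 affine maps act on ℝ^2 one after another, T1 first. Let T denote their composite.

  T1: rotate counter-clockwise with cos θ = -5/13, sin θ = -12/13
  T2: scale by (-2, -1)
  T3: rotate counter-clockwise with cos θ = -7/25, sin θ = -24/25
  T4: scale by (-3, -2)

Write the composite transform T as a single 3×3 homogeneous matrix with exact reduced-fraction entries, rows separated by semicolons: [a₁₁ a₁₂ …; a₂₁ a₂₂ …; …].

T1 = [-5/13 12/13 0; -12/13 -5/13 0; 0 0 1]
T2·T1 = [10/13 -24/13 0; 12/13 5/13 0; 0 0 1]
T3·…·T1 = [218/325 288/325 0; -324/325 541/325 0; 0 0 1]
T4·…·T1 = [-654/325 -864/325 0; 648/325 -1082/325 0; 0 0 1]

T = [-654/325 -864/325 0; 648/325 -1082/325 0; 0 0 1]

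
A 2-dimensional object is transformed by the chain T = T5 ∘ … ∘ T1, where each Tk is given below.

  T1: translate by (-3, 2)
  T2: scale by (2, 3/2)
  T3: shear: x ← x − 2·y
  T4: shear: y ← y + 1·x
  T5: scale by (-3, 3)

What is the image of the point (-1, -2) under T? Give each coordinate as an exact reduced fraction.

T(p) = (24, -24)

T1 translate by (-3, 2): (-1, -2) → (-4, 0)
T2 scale by (2, 3/2): (-4, 0) → (-8, 0)
T3 shear: x ← x − 2·y: (-8, 0) → (-8, 0)
T4 shear: y ← y + 1·x: (-8, 0) → (-8, -8)
T5 scale by (-3, 3): (-8, -8) → (24, -24)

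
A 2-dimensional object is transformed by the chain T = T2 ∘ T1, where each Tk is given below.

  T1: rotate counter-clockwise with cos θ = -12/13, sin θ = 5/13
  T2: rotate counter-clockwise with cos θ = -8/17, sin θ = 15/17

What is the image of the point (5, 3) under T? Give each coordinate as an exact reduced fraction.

T1 rotate counter-clockwise with cos θ = -12/13, sin θ = 5/13: (5, 3) → (-75/13, -11/13)
T2 rotate counter-clockwise with cos θ = -8/17, sin θ = 15/17: (-75/13, -11/13) → (45/13, -61/13)

T(p) = (45/13, -61/13)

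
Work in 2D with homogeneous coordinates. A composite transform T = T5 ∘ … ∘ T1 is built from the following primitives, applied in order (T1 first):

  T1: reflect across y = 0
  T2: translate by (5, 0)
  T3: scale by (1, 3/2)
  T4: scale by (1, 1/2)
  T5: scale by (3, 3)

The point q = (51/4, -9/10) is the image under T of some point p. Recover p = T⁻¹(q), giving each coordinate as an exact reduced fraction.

p = (-3/4, 2/5)

T1 = [1 0 0; 0 -1 0; 0 0 1]
T2·T1 = [1 0 5; 0 -1 0; 0 0 1]
T3·…·T1 = [1 0 5; 0 -3/2 0; 0 0 1]
T4·…·T1 = [1 0 5; 0 -3/4 0; 0 0 1]
T5·…·T1 = [3 0 15; 0 -9/4 0; 0 0 1]
det M = -27/4; M⁻¹ = [1/3 0 -5; 0 -4/9 0; 0 0 1]
M⁻¹ · (51/4, -9/10)ᵀ = (-3/4, 2/5)ᵀ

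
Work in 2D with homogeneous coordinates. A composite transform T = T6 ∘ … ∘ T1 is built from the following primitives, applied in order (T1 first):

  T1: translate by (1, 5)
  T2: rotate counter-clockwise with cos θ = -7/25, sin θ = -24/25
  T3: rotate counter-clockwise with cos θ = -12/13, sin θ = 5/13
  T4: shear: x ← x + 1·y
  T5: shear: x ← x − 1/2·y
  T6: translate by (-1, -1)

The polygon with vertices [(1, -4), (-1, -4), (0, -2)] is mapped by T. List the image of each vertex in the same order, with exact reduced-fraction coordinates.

image vertices: (37/65, 77/65), (-476/325, -121/325), (-179/130, 108/65)

T1 translate by (1, 5): (1, -4) → (2, 1); (-1, -4) → (0, 1); (0, -2) → (1, 3)
T2 rotate counter-clockwise with cos θ = -7/25, sin θ = -24/25: (2, 1) → (2/5, -11/5); (0, 1) → (24/25, -7/25); (1, 3) → (13/5, -9/5)
T3 rotate counter-clockwise with cos θ = -12/13, sin θ = 5/13: (2/5, -11/5) → (31/65, 142/65); (24/25, -7/25) → (-253/325, 204/325); (13/5, -9/5) → (-111/65, 173/65)
T4 shear: x ← x + 1·y: (31/65, 142/65) → (173/65, 142/65); (-253/325, 204/325) → (-49/325, 204/325); (-111/65, 173/65) → (62/65, 173/65)
T5 shear: x ← x − 1/2·y: (173/65, 142/65) → (102/65, 142/65); (-49/325, 204/325) → (-151/325, 204/325); (62/65, 173/65) → (-49/130, 173/65)
T6 translate by (-1, -1): (102/65, 142/65) → (37/65, 77/65); (-151/325, 204/325) → (-476/325, -121/325); (-49/130, 173/65) → (-179/130, 108/65)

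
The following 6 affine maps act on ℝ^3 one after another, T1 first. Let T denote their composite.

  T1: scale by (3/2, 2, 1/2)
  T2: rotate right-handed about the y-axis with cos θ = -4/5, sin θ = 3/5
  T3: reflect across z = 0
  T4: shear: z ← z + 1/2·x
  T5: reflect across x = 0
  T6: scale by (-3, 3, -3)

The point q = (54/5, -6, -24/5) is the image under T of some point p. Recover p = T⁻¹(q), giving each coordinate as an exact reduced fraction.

T1 = [3/2 0 0 0; 0 2 0 0; 0 0 1/2 0; 0 0 0 1]
T2·T1 = [-6/5 0 3/10 0; 0 2 0 0; -9/10 0 -2/5 0; 0 0 0 1]
T3·…·T1 = [-6/5 0 3/10 0; 0 2 0 0; 9/10 0 2/5 0; 0 0 0 1]
T4·…·T1 = [-6/5 0 3/10 0; 0 2 0 0; 3/10 0 11/20 0; 0 0 0 1]
T5·…·T1 = [6/5 0 -3/10 0; 0 2 0 0; 3/10 0 11/20 0; 0 0 0 1]
T6·…·T1 = [-18/5 0 9/10 0; 0 6 0 0; -9/10 0 -33/20 0; 0 0 0 1]
det M = 81/2; M⁻¹ = [-11/45 0 -2/15 0; 0 1/6 0 0; 2/15 0 -8/15 0; 0 0 0 1]
M⁻¹ · (54/5, -6, -24/5)ᵀ = (-2, -1, 4)ᵀ

p = (-2, -1, 4)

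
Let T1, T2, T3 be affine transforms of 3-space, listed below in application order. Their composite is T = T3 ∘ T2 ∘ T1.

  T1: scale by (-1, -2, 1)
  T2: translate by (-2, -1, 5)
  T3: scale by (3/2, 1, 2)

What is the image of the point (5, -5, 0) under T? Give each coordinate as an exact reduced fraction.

T1 scale by (-1, -2, 1): (5, -5, 0) → (-5, 10, 0)
T2 translate by (-2, -1, 5): (-5, 10, 0) → (-7, 9, 5)
T3 scale by (3/2, 1, 2): (-7, 9, 5) → (-21/2, 9, 10)

T(p) = (-21/2, 9, 10)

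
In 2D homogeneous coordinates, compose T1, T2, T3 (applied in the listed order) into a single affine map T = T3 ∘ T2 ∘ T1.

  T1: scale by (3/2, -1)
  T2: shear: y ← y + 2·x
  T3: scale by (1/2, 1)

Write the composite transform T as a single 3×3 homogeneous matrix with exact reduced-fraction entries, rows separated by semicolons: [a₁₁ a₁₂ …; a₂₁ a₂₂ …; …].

T = [3/4 0 0; 3 -1 0; 0 0 1]

T1 = [3/2 0 0; 0 -1 0; 0 0 1]
T2·T1 = [3/2 0 0; 3 -1 0; 0 0 1]
T3·…·T1 = [3/4 0 0; 3 -1 0; 0 0 1]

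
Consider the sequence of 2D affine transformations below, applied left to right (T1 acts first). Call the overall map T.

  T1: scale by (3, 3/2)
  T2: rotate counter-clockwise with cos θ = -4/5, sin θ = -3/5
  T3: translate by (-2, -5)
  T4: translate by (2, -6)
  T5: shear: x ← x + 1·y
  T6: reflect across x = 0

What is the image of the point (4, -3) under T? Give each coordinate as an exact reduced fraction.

T(p) = (269/10, -73/5)

T1 scale by (3, 3/2): (4, -3) → (12, -9/2)
T2 rotate counter-clockwise with cos θ = -4/5, sin θ = -3/5: (12, -9/2) → (-123/10, -18/5)
T3 translate by (-2, -5): (-123/10, -18/5) → (-143/10, -43/5)
T4 translate by (2, -6): (-143/10, -43/5) → (-123/10, -73/5)
T5 shear: x ← x + 1·y: (-123/10, -73/5) → (-269/10, -73/5)
T6 reflect across x = 0: (-269/10, -73/5) → (269/10, -73/5)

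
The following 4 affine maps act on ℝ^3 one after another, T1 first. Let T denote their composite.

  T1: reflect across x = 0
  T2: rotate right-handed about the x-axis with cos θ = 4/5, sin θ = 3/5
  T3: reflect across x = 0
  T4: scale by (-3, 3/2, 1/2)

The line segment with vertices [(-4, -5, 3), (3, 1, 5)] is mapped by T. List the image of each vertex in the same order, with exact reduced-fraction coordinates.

image vertices: (12, -87/10, -3/10), (-9, -33/10, 23/10)

T1 reflect across x = 0: (-4, -5, 3) → (4, -5, 3); (3, 1, 5) → (-3, 1, 5)
T2 rotate right-handed about the x-axis with cos θ = 4/5, sin θ = 3/5: (4, -5, 3) → (4, -29/5, -3/5); (-3, 1, 5) → (-3, -11/5, 23/5)
T3 reflect across x = 0: (4, -29/5, -3/5) → (-4, -29/5, -3/5); (-3, -11/5, 23/5) → (3, -11/5, 23/5)
T4 scale by (-3, 3/2, 1/2): (-4, -29/5, -3/5) → (12, -87/10, -3/10); (3, -11/5, 23/5) → (-9, -33/10, 23/10)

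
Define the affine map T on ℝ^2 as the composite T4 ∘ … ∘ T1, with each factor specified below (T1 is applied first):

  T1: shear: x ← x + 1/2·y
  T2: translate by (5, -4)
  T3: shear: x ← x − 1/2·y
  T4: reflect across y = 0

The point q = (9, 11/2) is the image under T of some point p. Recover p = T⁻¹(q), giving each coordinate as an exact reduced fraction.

T1 = [1 1/2 0; 0 1 0; 0 0 1]
T2·T1 = [1 1/2 5; 0 1 -4; 0 0 1]
T3·…·T1 = [1 0 7; 0 1 -4; 0 0 1]
T4·…·T1 = [1 0 7; 0 -1 4; 0 0 1]
det M = -1; M⁻¹ = [1 0 -7; 0 -1 4; 0 0 1]
M⁻¹ · (9, 11/2)ᵀ = (2, -3/2)ᵀ

p = (2, -3/2)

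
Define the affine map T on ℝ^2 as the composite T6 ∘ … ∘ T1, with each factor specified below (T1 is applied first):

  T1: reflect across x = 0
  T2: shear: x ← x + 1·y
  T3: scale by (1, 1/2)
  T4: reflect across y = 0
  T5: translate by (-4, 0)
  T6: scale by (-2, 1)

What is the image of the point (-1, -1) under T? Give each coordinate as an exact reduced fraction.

T1 reflect across x = 0: (-1, -1) → (1, -1)
T2 shear: x ← x + 1·y: (1, -1) → (0, -1)
T3 scale by (1, 1/2): (0, -1) → (0, -1/2)
T4 reflect across y = 0: (0, -1/2) → (0, 1/2)
T5 translate by (-4, 0): (0, 1/2) → (-4, 1/2)
T6 scale by (-2, 1): (-4, 1/2) → (8, 1/2)

T(p) = (8, 1/2)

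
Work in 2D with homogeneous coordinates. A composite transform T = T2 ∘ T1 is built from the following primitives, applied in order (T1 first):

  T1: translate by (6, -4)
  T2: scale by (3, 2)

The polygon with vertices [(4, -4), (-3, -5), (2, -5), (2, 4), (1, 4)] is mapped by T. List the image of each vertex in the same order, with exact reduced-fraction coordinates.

image vertices: (30, -16), (9, -18), (24, -18), (24, 0), (21, 0)

T1 translate by (6, -4): (4, -4) → (10, -8); (-3, -5) → (3, -9); (2, -5) → (8, -9); (2, 4) → (8, 0); (1, 4) → (7, 0)
T2 scale by (3, 2): (10, -8) → (30, -16); (3, -9) → (9, -18); (8, -9) → (24, -18); (8, 0) → (24, 0); (7, 0) → (21, 0)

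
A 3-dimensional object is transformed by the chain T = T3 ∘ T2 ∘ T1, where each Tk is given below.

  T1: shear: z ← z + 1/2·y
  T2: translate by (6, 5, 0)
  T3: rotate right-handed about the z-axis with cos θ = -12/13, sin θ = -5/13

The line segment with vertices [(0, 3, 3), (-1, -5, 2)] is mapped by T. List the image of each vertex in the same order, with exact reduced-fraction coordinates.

image vertices: (-32/13, -126/13, 9/2), (-60/13, -25/13, -1/2)

T1 shear: z ← z + 1/2·y: (0, 3, 3) → (0, 3, 9/2); (-1, -5, 2) → (-1, -5, -1/2)
T2 translate by (6, 5, 0): (0, 3, 9/2) → (6, 8, 9/2); (-1, -5, -1/2) → (5, 0, -1/2)
T3 rotate right-handed about the z-axis with cos θ = -12/13, sin θ = -5/13: (6, 8, 9/2) → (-32/13, -126/13, 9/2); (5, 0, -1/2) → (-60/13, -25/13, -1/2)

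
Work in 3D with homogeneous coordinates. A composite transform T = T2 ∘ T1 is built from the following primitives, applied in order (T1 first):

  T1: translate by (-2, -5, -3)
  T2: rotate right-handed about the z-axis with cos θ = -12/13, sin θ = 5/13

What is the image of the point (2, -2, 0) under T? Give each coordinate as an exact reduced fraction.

T1 translate by (-2, -5, -3): (2, -2, 0) → (0, -7, -3)
T2 rotate right-handed about the z-axis with cos θ = -12/13, sin θ = 5/13: (0, -7, -3) → (35/13, 84/13, -3)

T(p) = (35/13, 84/13, -3)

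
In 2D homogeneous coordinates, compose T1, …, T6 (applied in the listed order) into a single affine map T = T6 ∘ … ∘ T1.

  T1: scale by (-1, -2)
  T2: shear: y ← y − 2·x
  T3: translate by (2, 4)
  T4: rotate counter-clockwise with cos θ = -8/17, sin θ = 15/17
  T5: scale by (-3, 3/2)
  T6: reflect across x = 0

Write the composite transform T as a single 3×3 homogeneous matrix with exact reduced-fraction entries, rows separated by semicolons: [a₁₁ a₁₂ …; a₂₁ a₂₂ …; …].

T1 = [-1 0 0; 0 -2 0; 0 0 1]
T2·T1 = [-1 0 0; 2 -2 0; 0 0 1]
T3·…·T1 = [-1 0 2; 2 -2 4; 0 0 1]
T4·…·T1 = [-22/17 30/17 -76/17; -31/17 16/17 -2/17; 0 0 1]
T5·…·T1 = [66/17 -90/17 228/17; -93/34 24/17 -3/17; 0 0 1]
T6·…·T1 = [-66/17 90/17 -228/17; -93/34 24/17 -3/17; 0 0 1]

T = [-66/17 90/17 -228/17; -93/34 24/17 -3/17; 0 0 1]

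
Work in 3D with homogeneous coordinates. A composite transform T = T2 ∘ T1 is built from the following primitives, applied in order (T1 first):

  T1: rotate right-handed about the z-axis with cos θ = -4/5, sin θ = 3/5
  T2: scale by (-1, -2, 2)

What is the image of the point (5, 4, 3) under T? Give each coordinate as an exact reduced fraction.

T(p) = (32/5, 2/5, 6)

T1 rotate right-handed about the z-axis with cos θ = -4/5, sin θ = 3/5: (5, 4, 3) → (-32/5, -1/5, 3)
T2 scale by (-1, -2, 2): (-32/5, -1/5, 3) → (32/5, 2/5, 6)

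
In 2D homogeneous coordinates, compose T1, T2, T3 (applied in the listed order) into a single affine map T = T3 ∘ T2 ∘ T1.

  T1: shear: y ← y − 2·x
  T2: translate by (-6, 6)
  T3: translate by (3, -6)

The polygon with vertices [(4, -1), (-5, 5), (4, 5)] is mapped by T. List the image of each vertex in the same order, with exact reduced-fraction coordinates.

T1 shear: y ← y − 2·x: (4, -1) → (4, -9); (-5, 5) → (-5, 15); (4, 5) → (4, -3)
T2 translate by (-6, 6): (4, -9) → (-2, -3); (-5, 15) → (-11, 21); (4, -3) → (-2, 3)
T3 translate by (3, -6): (-2, -3) → (1, -9); (-11, 21) → (-8, 15); (-2, 3) → (1, -3)

image vertices: (1, -9), (-8, 15), (1, -3)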